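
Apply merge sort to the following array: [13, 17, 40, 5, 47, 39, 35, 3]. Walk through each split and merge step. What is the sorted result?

Merge sort trace:

Split: [13, 17, 40, 5, 47, 39, 35, 3] -> [13, 17, 40, 5] and [47, 39, 35, 3]
  Split: [13, 17, 40, 5] -> [13, 17] and [40, 5]
    Split: [13, 17] -> [13] and [17]
    Merge: [13] + [17] -> [13, 17]
    Split: [40, 5] -> [40] and [5]
    Merge: [40] + [5] -> [5, 40]
  Merge: [13, 17] + [5, 40] -> [5, 13, 17, 40]
  Split: [47, 39, 35, 3] -> [47, 39] and [35, 3]
    Split: [47, 39] -> [47] and [39]
    Merge: [47] + [39] -> [39, 47]
    Split: [35, 3] -> [35] and [3]
    Merge: [35] + [3] -> [3, 35]
  Merge: [39, 47] + [3, 35] -> [3, 35, 39, 47]
Merge: [5, 13, 17, 40] + [3, 35, 39, 47] -> [3, 5, 13, 17, 35, 39, 40, 47]

Final sorted array: [3, 5, 13, 17, 35, 39, 40, 47]

The merge sort proceeds by recursively splitting the array and merging sorted halves.
After all merges, the sorted array is [3, 5, 13, 17, 35, 39, 40, 47].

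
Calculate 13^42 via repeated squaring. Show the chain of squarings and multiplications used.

Computing 13^42 by squaring (build up from 13^1; each line after the first costs one multiplication):

13^1 = 13
13^2 = (13^1)^2 = 13^2 = 169
13^4 = (13^2)^2 = 169^2 = 28561
13^5 = 13 * 13^4 = 13 * 28561 = 371293
13^10 = (13^5)^2 = 371293^2 = 137858491849
13^20 = (13^10)^2 = 137858491849^2 = 19004963774880799438801
13^21 = 13 * 13^20 = 13 * 19004963774880799438801 = 247064529073450392704413
13^42 = (13^21)^2 = 247064529073450392704413^2 = 61040881526285814362156628321386486455989674569

Result: 61040881526285814362156628321386486455989674569
Multiplications needed: 7 (7 lines after 13^1)

13^42 = 61040881526285814362156628321386486455989674569. Using exponentiation by squaring, this requires 7 multiplications. The key idea: if the exponent is even, square the half-power; if odd, multiply by the base once.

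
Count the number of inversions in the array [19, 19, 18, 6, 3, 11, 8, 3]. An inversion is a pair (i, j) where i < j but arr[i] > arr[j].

Finding inversions in [19, 19, 18, 6, 3, 11, 8, 3]:

(0, 2): arr[0]=19 > arr[2]=18
(0, 3): arr[0]=19 > arr[3]=6
(0, 4): arr[0]=19 > arr[4]=3
(0, 5): arr[0]=19 > arr[5]=11
(0, 6): arr[0]=19 > arr[6]=8
(0, 7): arr[0]=19 > arr[7]=3
(1, 2): arr[1]=19 > arr[2]=18
(1, 3): arr[1]=19 > arr[3]=6
(1, 4): arr[1]=19 > arr[4]=3
(1, 5): arr[1]=19 > arr[5]=11
(1, 6): arr[1]=19 > arr[6]=8
(1, 7): arr[1]=19 > arr[7]=3
(2, 3): arr[2]=18 > arr[3]=6
(2, 4): arr[2]=18 > arr[4]=3
(2, 5): arr[2]=18 > arr[5]=11
(2, 6): arr[2]=18 > arr[6]=8
(2, 7): arr[2]=18 > arr[7]=3
(3, 4): arr[3]=6 > arr[4]=3
(3, 7): arr[3]=6 > arr[7]=3
(5, 6): arr[5]=11 > arr[6]=8
(5, 7): arr[5]=11 > arr[7]=3
(6, 7): arr[6]=8 > arr[7]=3

Total inversions: 22

The array has 22 inversion(s): (0,2), (0,3), (0,4), (0,5), (0,6), (0,7), (1,2), (1,3), (1,4), (1,5), (1,6), (1,7), (2,3), (2,4), (2,5), (2,6), (2,7), (3,4), (3,7), (5,6), (5,7), (6,7). Each pair (i,j) satisfies i < j and arr[i] > arr[j].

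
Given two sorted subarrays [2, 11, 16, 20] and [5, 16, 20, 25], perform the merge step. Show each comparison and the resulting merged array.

Merging process:

Compare 2 vs 5: take 2 from left. Merged: [2]
Compare 11 vs 5: take 5 from right. Merged: [2, 5]
Compare 11 vs 16: take 11 from left. Merged: [2, 5, 11]
Compare 16 vs 16: take 16 from left. Merged: [2, 5, 11, 16]
Compare 20 vs 16: take 16 from right. Merged: [2, 5, 11, 16, 16]
Compare 20 vs 20: take 20 from left. Merged: [2, 5, 11, 16, 16, 20]
Append remaining from right: [20, 25]. Merged: [2, 5, 11, 16, 16, 20, 20, 25]

Final merged array: [2, 5, 11, 16, 16, 20, 20, 25]
Total comparisons: 6

The merged array is [2, 5, 11, 16, 16, 20, 20, 25], requiring 6 comparisons. The merge step runs in O(n) time where n is the total number of elements.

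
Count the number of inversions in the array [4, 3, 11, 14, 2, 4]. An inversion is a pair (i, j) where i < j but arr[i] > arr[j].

Finding inversions in [4, 3, 11, 14, 2, 4]:

(0, 1): arr[0]=4 > arr[1]=3
(0, 4): arr[0]=4 > arr[4]=2
(1, 4): arr[1]=3 > arr[4]=2
(2, 4): arr[2]=11 > arr[4]=2
(2, 5): arr[2]=11 > arr[5]=4
(3, 4): arr[3]=14 > arr[4]=2
(3, 5): arr[3]=14 > arr[5]=4

Total inversions: 7

The array has 7 inversion(s): (0,1), (0,4), (1,4), (2,4), (2,5), (3,4), (3,5). Each pair (i,j) satisfies i < j and arr[i] > arr[j].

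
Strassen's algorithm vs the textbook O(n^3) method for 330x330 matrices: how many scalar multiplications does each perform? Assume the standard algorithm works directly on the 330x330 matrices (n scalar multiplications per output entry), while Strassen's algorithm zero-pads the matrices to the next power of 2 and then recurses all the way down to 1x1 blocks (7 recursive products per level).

Matrix multiplication for 330x330 matrices:

Strassen's algorithm requires power-of-2 dimensions. Pad 330x330 to 512x512 (next power of 2).

Standard algorithm: 330^3 = 35937000 multiplications
Strassen's algorithm: 7^(log2(512)) = 7^9 = 40353607 multiplications
Difference: 35937000 - 40353607 = -4416607 (Strassen uses MORE here due to padding overhead — for small or just-over-power-of-2 n, padding can outweigh the per-level savings)

Standard: 35937000 multiplications (330^3). Strassen: 40353607 multiplications (7^9, after padding to 512x512). Strassen reduces 8 recursive multiplications to 7 at each level.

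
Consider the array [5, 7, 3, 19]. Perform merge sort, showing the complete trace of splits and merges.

Merge sort trace:

Split: [5, 7, 3, 19] -> [5, 7] and [3, 19]
  Split: [5, 7] -> [5] and [7]
  Merge: [5] + [7] -> [5, 7]
  Split: [3, 19] -> [3] and [19]
  Merge: [3] + [19] -> [3, 19]
Merge: [5, 7] + [3, 19] -> [3, 5, 7, 19]

Final sorted array: [3, 5, 7, 19]

The merge sort proceeds by recursively splitting the array and merging sorted halves.
After all merges, the sorted array is [3, 5, 7, 19].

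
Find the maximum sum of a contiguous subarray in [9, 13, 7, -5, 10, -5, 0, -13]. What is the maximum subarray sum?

Using Kadane's algorithm on [9, 13, 7, -5, 10, -5, 0, -13]:

Scanning through the array:
Position 1 (value 13): max_ending_here = 22, max_so_far = 22
Position 2 (value 7): max_ending_here = 29, max_so_far = 29
Position 3 (value -5): max_ending_here = 24, max_so_far = 29
Position 4 (value 10): max_ending_here = 34, max_so_far = 34
Position 5 (value -5): max_ending_here = 29, max_so_far = 34
Position 6 (value 0): max_ending_here = 29, max_so_far = 34
Position 7 (value -13): max_ending_here = 16, max_so_far = 34

Maximum subarray: [9, 13, 7, -5, 10]
Maximum sum: 34

The maximum subarray is [9, 13, 7, -5, 10] with sum 34. This subarray runs from index 0 to index 4.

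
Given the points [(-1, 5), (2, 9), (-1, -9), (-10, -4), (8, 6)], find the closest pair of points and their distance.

Computing all pairwise distances among 5 points:

d((-1, 5), (2, 9)) = 5.0 <-- minimum
d((-1, 5), (-1, -9)) = 14.0
d((-1, 5), (-10, -4)) = 12.7279
d((-1, 5), (8, 6)) = 9.0554
d((2, 9), (-1, -9)) = 18.2483
d((2, 9), (-10, -4)) = 17.6918
d((2, 9), (8, 6)) = 6.7082
d((-1, -9), (-10, -4)) = 10.2956
d((-1, -9), (8, 6)) = 17.4929
d((-10, -4), (8, 6)) = 20.5913

Closest pair: (-1, 5) and (2, 9) with distance 5.0

The closest pair is (-1, 5) and (2, 9) with Euclidean distance 5.0. For 5 points, brute-force pairwise comparison is shown above. For large n, the divide-and-conquer algorithm (sort by x, recurse on halves, check the dividing strip) achieves O(n log n).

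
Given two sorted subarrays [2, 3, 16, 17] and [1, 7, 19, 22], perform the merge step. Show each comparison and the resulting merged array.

Merging process:

Compare 2 vs 1: take 1 from right. Merged: [1]
Compare 2 vs 7: take 2 from left. Merged: [1, 2]
Compare 3 vs 7: take 3 from left. Merged: [1, 2, 3]
Compare 16 vs 7: take 7 from right. Merged: [1, 2, 3, 7]
Compare 16 vs 19: take 16 from left. Merged: [1, 2, 3, 7, 16]
Compare 17 vs 19: take 17 from left. Merged: [1, 2, 3, 7, 16, 17]
Append remaining from right: [19, 22]. Merged: [1, 2, 3, 7, 16, 17, 19, 22]

Final merged array: [1, 2, 3, 7, 16, 17, 19, 22]
Total comparisons: 6

The merged array is [1, 2, 3, 7, 16, 17, 19, 22], requiring 6 comparisons. The merge step runs in O(n) time where n is the total number of elements.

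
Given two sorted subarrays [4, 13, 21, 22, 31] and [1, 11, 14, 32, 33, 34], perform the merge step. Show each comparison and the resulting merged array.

Merging process:

Compare 4 vs 1: take 1 from right. Merged: [1]
Compare 4 vs 11: take 4 from left. Merged: [1, 4]
Compare 13 vs 11: take 11 from right. Merged: [1, 4, 11]
Compare 13 vs 14: take 13 from left. Merged: [1, 4, 11, 13]
Compare 21 vs 14: take 14 from right. Merged: [1, 4, 11, 13, 14]
Compare 21 vs 32: take 21 from left. Merged: [1, 4, 11, 13, 14, 21]
Compare 22 vs 32: take 22 from left. Merged: [1, 4, 11, 13, 14, 21, 22]
Compare 31 vs 32: take 31 from left. Merged: [1, 4, 11, 13, 14, 21, 22, 31]
Append remaining from right: [32, 33, 34]. Merged: [1, 4, 11, 13, 14, 21, 22, 31, 32, 33, 34]

Final merged array: [1, 4, 11, 13, 14, 21, 22, 31, 32, 33, 34]
Total comparisons: 8

The merged array is [1, 4, 11, 13, 14, 21, 22, 31, 32, 33, 34], requiring 8 comparisons. The merge step runs in O(n) time where n is the total number of elements.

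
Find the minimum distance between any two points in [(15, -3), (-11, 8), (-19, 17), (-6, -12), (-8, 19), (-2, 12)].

Computing all pairwise distances among 6 points:

d((15, -3), (-11, 8)) = 28.2312
d((15, -3), (-19, 17)) = 39.4462
d((15, -3), (-6, -12)) = 22.8473
d((15, -3), (-8, 19)) = 31.8277
d((15, -3), (-2, 12)) = 22.6716
d((-11, 8), (-19, 17)) = 12.0416
d((-11, 8), (-6, -12)) = 20.6155
d((-11, 8), (-8, 19)) = 11.4018
d((-11, 8), (-2, 12)) = 9.8489
d((-19, 17), (-6, -12)) = 31.7805
d((-19, 17), (-8, 19)) = 11.1803
d((-19, 17), (-2, 12)) = 17.72
d((-6, -12), (-8, 19)) = 31.0644
d((-6, -12), (-2, 12)) = 24.3311
d((-8, 19), (-2, 12)) = 9.2195 <-- minimum

Closest pair: (-8, 19) and (-2, 12) with distance 9.2195

The closest pair is (-8, 19) and (-2, 12) with Euclidean distance 9.2195. For 6 points, brute-force pairwise comparison is shown above. For large n, the divide-and-conquer algorithm (sort by x, recurse on halves, check the dividing strip) achieves O(n log n).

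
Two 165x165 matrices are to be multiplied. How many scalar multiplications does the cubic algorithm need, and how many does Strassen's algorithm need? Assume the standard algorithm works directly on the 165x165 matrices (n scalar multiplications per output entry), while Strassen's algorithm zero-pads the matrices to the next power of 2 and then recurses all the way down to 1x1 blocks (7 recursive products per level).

Matrix multiplication for 165x165 matrices:

Strassen's algorithm requires power-of-2 dimensions. Pad 165x165 to 256x256 (next power of 2).

Standard algorithm: 165^3 = 4492125 multiplications
Strassen's algorithm: 7^(log2(256)) = 7^8 = 5764801 multiplications
Difference: 4492125 - 5764801 = -1272676 (Strassen uses MORE here due to padding overhead — for small or just-over-power-of-2 n, padding can outweigh the per-level savings)

Standard: 4492125 multiplications (165^3). Strassen: 5764801 multiplications (7^8, after padding to 256x256). Strassen reduces 8 recursive multiplications to 7 at each level.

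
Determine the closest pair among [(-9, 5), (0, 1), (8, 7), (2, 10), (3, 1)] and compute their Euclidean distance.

Computing all pairwise distances among 5 points:

d((-9, 5), (0, 1)) = 9.8489
d((-9, 5), (8, 7)) = 17.1172
d((-9, 5), (2, 10)) = 12.083
d((-9, 5), (3, 1)) = 12.6491
d((0, 1), (8, 7)) = 10.0
d((0, 1), (2, 10)) = 9.2195
d((0, 1), (3, 1)) = 3.0 <-- minimum
d((8, 7), (2, 10)) = 6.7082
d((8, 7), (3, 1)) = 7.8102
d((2, 10), (3, 1)) = 9.0554

Closest pair: (0, 1) and (3, 1) with distance 3.0

The closest pair is (0, 1) and (3, 1) with Euclidean distance 3.0. For 5 points, brute-force pairwise comparison is shown above. For large n, the divide-and-conquer algorithm (sort by x, recurse on halves, check the dividing strip) achieves O(n log n).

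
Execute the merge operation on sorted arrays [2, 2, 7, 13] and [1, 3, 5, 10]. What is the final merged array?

Merging process:

Compare 2 vs 1: take 1 from right. Merged: [1]
Compare 2 vs 3: take 2 from left. Merged: [1, 2]
Compare 2 vs 3: take 2 from left. Merged: [1, 2, 2]
Compare 7 vs 3: take 3 from right. Merged: [1, 2, 2, 3]
Compare 7 vs 5: take 5 from right. Merged: [1, 2, 2, 3, 5]
Compare 7 vs 10: take 7 from left. Merged: [1, 2, 2, 3, 5, 7]
Compare 13 vs 10: take 10 from right. Merged: [1, 2, 2, 3, 5, 7, 10]
Append remaining from left: [13]. Merged: [1, 2, 2, 3, 5, 7, 10, 13]

Final merged array: [1, 2, 2, 3, 5, 7, 10, 13]
Total comparisons: 7

The merged array is [1, 2, 2, 3, 5, 7, 10, 13], requiring 7 comparisons. The merge step runs in O(n) time where n is the total number of elements.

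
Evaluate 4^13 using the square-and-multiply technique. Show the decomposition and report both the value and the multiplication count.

Computing 4^13 by squaring (build up from 4^1; each line after the first costs one multiplication):

4^1 = 4
4^2 = (4^1)^2 = 4^2 = 16
4^3 = 4 * 4^2 = 4 * 16 = 64
4^6 = (4^3)^2 = 64^2 = 4096
4^12 = (4^6)^2 = 4096^2 = 16777216
4^13 = 4 * 4^12 = 4 * 16777216 = 67108864

Result: 67108864
Multiplications needed: 5 (5 lines after 4^1)

4^13 = 67108864. Using exponentiation by squaring, this requires 5 multiplications. The key idea: if the exponent is even, square the half-power; if odd, multiply by the base once.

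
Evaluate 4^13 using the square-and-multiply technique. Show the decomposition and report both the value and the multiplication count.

Computing 4^13 by squaring (build up from 4^1; each line after the first costs one multiplication):

4^1 = 4
4^2 = (4^1)^2 = 4^2 = 16
4^3 = 4 * 4^2 = 4 * 16 = 64
4^6 = (4^3)^2 = 64^2 = 4096
4^12 = (4^6)^2 = 4096^2 = 16777216
4^13 = 4 * 4^12 = 4 * 16777216 = 67108864

Result: 67108864
Multiplications needed: 5 (5 lines after 4^1)

4^13 = 67108864. Using exponentiation by squaring, this requires 5 multiplications. The key idea: if the exponent is even, square the half-power; if odd, multiply by the base once.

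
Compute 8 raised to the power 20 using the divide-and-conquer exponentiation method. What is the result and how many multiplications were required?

Computing 8^20 by squaring (build up from 8^1; each line after the first costs one multiplication):

8^1 = 8
8^2 = (8^1)^2 = 8^2 = 64
8^4 = (8^2)^2 = 64^2 = 4096
8^5 = 8 * 8^4 = 8 * 4096 = 32768
8^10 = (8^5)^2 = 32768^2 = 1073741824
8^20 = (8^10)^2 = 1073741824^2 = 1152921504606846976

Result: 1152921504606846976
Multiplications needed: 5 (5 lines after 8^1)

8^20 = 1152921504606846976. Using exponentiation by squaring, this requires 5 multiplications. The key idea: if the exponent is even, square the half-power; if odd, multiply by the base once.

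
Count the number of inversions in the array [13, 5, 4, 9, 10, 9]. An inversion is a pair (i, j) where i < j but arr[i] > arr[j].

Finding inversions in [13, 5, 4, 9, 10, 9]:

(0, 1): arr[0]=13 > arr[1]=5
(0, 2): arr[0]=13 > arr[2]=4
(0, 3): arr[0]=13 > arr[3]=9
(0, 4): arr[0]=13 > arr[4]=10
(0, 5): arr[0]=13 > arr[5]=9
(1, 2): arr[1]=5 > arr[2]=4
(4, 5): arr[4]=10 > arr[5]=9

Total inversions: 7

The array has 7 inversion(s): (0,1), (0,2), (0,3), (0,4), (0,5), (1,2), (4,5). Each pair (i,j) satisfies i < j and arr[i] > arr[j].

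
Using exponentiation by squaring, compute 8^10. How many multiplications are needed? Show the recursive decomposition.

Computing 8^10 by squaring (build up from 8^1; each line after the first costs one multiplication):

8^1 = 8
8^2 = (8^1)^2 = 8^2 = 64
8^4 = (8^2)^2 = 64^2 = 4096
8^5 = 8 * 8^4 = 8 * 4096 = 32768
8^10 = (8^5)^2 = 32768^2 = 1073741824

Result: 1073741824
Multiplications needed: 4 (4 lines after 8^1)

8^10 = 1073741824. Using exponentiation by squaring, this requires 4 multiplications. The key idea: if the exponent is even, square the half-power; if odd, multiply by the base once.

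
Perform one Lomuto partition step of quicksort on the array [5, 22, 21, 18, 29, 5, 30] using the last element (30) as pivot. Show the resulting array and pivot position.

Lomuto partition with pivot = 30:

Initial array: [5, 22, 21, 18, 29, 5, 30]

arr[0]=5 <= 30: swap with position 0, array becomes [5, 22, 21, 18, 29, 5, 30]
arr[1]=22 <= 30: swap with position 1, array becomes [5, 22, 21, 18, 29, 5, 30]
arr[2]=21 <= 30: swap with position 2, array becomes [5, 22, 21, 18, 29, 5, 30]
arr[3]=18 <= 30: swap with position 3, array becomes [5, 22, 21, 18, 29, 5, 30]
arr[4]=29 <= 30: swap with position 4, array becomes [5, 22, 21, 18, 29, 5, 30]
arr[5]=5 <= 30: swap with position 5, array becomes [5, 22, 21, 18, 29, 5, 30]

Place pivot at position 6: [5, 22, 21, 18, 29, 5, 30]
Pivot position: 6

After partitioning with pivot 30, the array becomes [5, 22, 21, 18, 29, 5, 30]. The pivot is placed at index 6. All elements to the left of the pivot are <= 30, and all elements to the right are > 30.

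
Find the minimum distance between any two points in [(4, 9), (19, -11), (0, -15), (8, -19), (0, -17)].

Computing all pairwise distances among 5 points:

d((4, 9), (19, -11)) = 25.0
d((4, 9), (0, -15)) = 24.3311
d((4, 9), (8, -19)) = 28.2843
d((4, 9), (0, -17)) = 26.3059
d((19, -11), (0, -15)) = 19.4165
d((19, -11), (8, -19)) = 13.6015
d((19, -11), (0, -17)) = 19.9249
d((0, -15), (8, -19)) = 8.9443
d((0, -15), (0, -17)) = 2.0 <-- minimum
d((8, -19), (0, -17)) = 8.2462

Closest pair: (0, -15) and (0, -17) with distance 2.0

The closest pair is (0, -15) and (0, -17) with Euclidean distance 2.0. For 5 points, brute-force pairwise comparison is shown above. For large n, the divide-and-conquer algorithm (sort by x, recurse on halves, check the dividing strip) achieves O(n log n).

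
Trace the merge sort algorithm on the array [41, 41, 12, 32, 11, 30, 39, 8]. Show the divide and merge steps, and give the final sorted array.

Merge sort trace:

Split: [41, 41, 12, 32, 11, 30, 39, 8] -> [41, 41, 12, 32] and [11, 30, 39, 8]
  Split: [41, 41, 12, 32] -> [41, 41] and [12, 32]
    Split: [41, 41] -> [41] and [41]
    Merge: [41] + [41] -> [41, 41]
    Split: [12, 32] -> [12] and [32]
    Merge: [12] + [32] -> [12, 32]
  Merge: [41, 41] + [12, 32] -> [12, 32, 41, 41]
  Split: [11, 30, 39, 8] -> [11, 30] and [39, 8]
    Split: [11, 30] -> [11] and [30]
    Merge: [11] + [30] -> [11, 30]
    Split: [39, 8] -> [39] and [8]
    Merge: [39] + [8] -> [8, 39]
  Merge: [11, 30] + [8, 39] -> [8, 11, 30, 39]
Merge: [12, 32, 41, 41] + [8, 11, 30, 39] -> [8, 11, 12, 30, 32, 39, 41, 41]

Final sorted array: [8, 11, 12, 30, 32, 39, 41, 41]

The merge sort proceeds by recursively splitting the array and merging sorted halves.
After all merges, the sorted array is [8, 11, 12, 30, 32, 39, 41, 41].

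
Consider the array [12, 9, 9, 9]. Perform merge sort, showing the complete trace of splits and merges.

Merge sort trace:

Split: [12, 9, 9, 9] -> [12, 9] and [9, 9]
  Split: [12, 9] -> [12] and [9]
  Merge: [12] + [9] -> [9, 12]
  Split: [9, 9] -> [9] and [9]
  Merge: [9] + [9] -> [9, 9]
Merge: [9, 12] + [9, 9] -> [9, 9, 9, 12]

Final sorted array: [9, 9, 9, 12]

The merge sort proceeds by recursively splitting the array and merging sorted halves.
After all merges, the sorted array is [9, 9, 9, 12].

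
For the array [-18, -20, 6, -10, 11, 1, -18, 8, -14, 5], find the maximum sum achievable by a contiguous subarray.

Using Kadane's algorithm on [-18, -20, 6, -10, 11, 1, -18, 8, -14, 5]:

Scanning through the array:
Position 1 (value -20): max_ending_here = -20, max_so_far = -18
Position 2 (value 6): max_ending_here = 6, max_so_far = 6
Position 3 (value -10): max_ending_here = -4, max_so_far = 6
Position 4 (value 11): max_ending_here = 11, max_so_far = 11
Position 5 (value 1): max_ending_here = 12, max_so_far = 12
Position 6 (value -18): max_ending_here = -6, max_so_far = 12
Position 7 (value 8): max_ending_here = 8, max_so_far = 12
Position 8 (value -14): max_ending_here = -6, max_so_far = 12
Position 9 (value 5): max_ending_here = 5, max_so_far = 12

Maximum subarray: [11, 1]
Maximum sum: 12

The maximum subarray is [11, 1] with sum 12. This subarray runs from index 4 to index 5.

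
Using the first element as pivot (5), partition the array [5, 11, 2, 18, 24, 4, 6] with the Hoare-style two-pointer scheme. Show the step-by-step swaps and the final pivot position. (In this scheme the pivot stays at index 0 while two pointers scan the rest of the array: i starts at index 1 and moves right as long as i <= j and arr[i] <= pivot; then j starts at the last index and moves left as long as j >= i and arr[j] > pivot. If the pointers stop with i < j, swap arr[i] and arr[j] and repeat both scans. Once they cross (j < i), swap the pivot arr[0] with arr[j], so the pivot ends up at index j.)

Hoare-style two-pointer partition with pivot = 5:

Initial array: [5, 11, 2, 18, 24, 4, 6]

Pointers start at i = 1, j = 6.
i stops at index 1 (arr[1]=11 > 5), j stops at index 5 (arr[5]=4 <= 5): swap arr[1] and arr[5], array becomes [5, 4, 2, 18, 24, 11, 6]
i ends at 3, j ends at 2: the pointers have crossed (j < i), so scanning stops.

Swap pivot arr[0] with arr[2] to place pivot at position 2: [2, 4, 5, 18, 24, 11, 6]
Pivot position: 2

After partitioning with pivot 5, the array becomes [2, 4, 5, 18, 24, 11, 6]. The pivot is placed at index 2. All elements to the left of the pivot are <= 5, and all elements to the right are > 5.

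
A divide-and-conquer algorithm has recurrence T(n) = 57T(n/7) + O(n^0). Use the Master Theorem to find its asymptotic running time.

Master Theorem for T(n) = 57T(n/7) + O(n^0):

a = 57, b = 7, c = 0
log_b(a) = log_7(57) = 2.0777

Case 1: c = 0 < log_7(57) = 2.0777
T(n) = O(n^(log_7 57))

For T(n) = 57T(n/7) + O(n^0): log_7(57) = 2.0777. This is Case 1 of the Master Theorem (c < log_b(a), work dominated by leaves), giving O(n^(log_7 57)).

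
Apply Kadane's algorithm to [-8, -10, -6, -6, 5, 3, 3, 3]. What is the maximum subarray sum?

Using Kadane's algorithm on [-8, -10, -6, -6, 5, 3, 3, 3]:

Scanning through the array:
Position 1 (value -10): max_ending_here = -10, max_so_far = -8
Position 2 (value -6): max_ending_here = -6, max_so_far = -6
Position 3 (value -6): max_ending_here = -6, max_so_far = -6
Position 4 (value 5): max_ending_here = 5, max_so_far = 5
Position 5 (value 3): max_ending_here = 8, max_so_far = 8
Position 6 (value 3): max_ending_here = 11, max_so_far = 11
Position 7 (value 3): max_ending_here = 14, max_so_far = 14

Maximum subarray: [5, 3, 3, 3]
Maximum sum: 14

The maximum subarray is [5, 3, 3, 3] with sum 14. This subarray runs from index 4 to index 7.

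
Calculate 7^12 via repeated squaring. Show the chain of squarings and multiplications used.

Computing 7^12 by squaring (build up from 7^1; each line after the first costs one multiplication):

7^1 = 7
7^2 = (7^1)^2 = 7^2 = 49
7^3 = 7 * 7^2 = 7 * 49 = 343
7^6 = (7^3)^2 = 343^2 = 117649
7^12 = (7^6)^2 = 117649^2 = 13841287201

Result: 13841287201
Multiplications needed: 4 (4 lines after 7^1)

7^12 = 13841287201. Using exponentiation by squaring, this requires 4 multiplications. The key idea: if the exponent is even, square the half-power; if odd, multiply by the base once.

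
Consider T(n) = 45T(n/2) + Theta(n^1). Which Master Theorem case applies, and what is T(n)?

Master Theorem for T(n) = 45T(n/2) + O(n^1):

a = 45, b = 2, c = 1
log_b(a) = log_2(45) = 5.4919

Case 1: c = 1 < log_2(45) = 5.4919
T(n) = O(n^(log_2 45))

For T(n) = 45T(n/2) + O(n^1): log_2(45) = 5.4919. This is Case 1 of the Master Theorem (c < log_b(a), work dominated by leaves), giving O(n^(log_2 45)).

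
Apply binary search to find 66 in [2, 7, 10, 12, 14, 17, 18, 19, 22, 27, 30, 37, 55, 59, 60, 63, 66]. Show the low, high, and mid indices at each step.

Binary search for 66 in [2, 7, 10, 12, 14, 17, 18, 19, 22, 27, 30, 37, 55, 59, 60, 63, 66]:

lo=0, hi=16, mid=8, arr[mid]=22 -> 22 < 66, search right half
lo=9, hi=16, mid=12, arr[mid]=55 -> 55 < 66, search right half
lo=13, hi=16, mid=14, arr[mid]=60 -> 60 < 66, search right half
lo=15, hi=16, mid=15, arr[mid]=63 -> 63 < 66, search right half
lo=16, hi=16, mid=16, arr[mid]=66 -> Found target at index 16!

Binary search finds 66 at index 16 after 5 comparisons. The search repeatedly halves the search space by comparing with the middle element.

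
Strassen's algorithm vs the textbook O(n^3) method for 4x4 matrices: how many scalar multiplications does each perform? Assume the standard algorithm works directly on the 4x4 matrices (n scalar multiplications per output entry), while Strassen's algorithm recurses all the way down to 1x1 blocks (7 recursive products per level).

Matrix multiplication for 4x4 matrices:

Standard algorithm: 4^3 = 64 multiplications
Strassen's algorithm: 7^(log2(4)) = 7^2 = 49 multiplications
Savings: 64 - 49 = 15 multiplications

Standard: 64 multiplications (4^3). Strassen: 49 multiplications (7^2). Strassen reduces 8 recursive multiplications to 7 at each level.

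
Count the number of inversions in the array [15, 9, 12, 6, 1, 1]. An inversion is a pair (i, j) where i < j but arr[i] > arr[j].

Finding inversions in [15, 9, 12, 6, 1, 1]:

(0, 1): arr[0]=15 > arr[1]=9
(0, 2): arr[0]=15 > arr[2]=12
(0, 3): arr[0]=15 > arr[3]=6
(0, 4): arr[0]=15 > arr[4]=1
(0, 5): arr[0]=15 > arr[5]=1
(1, 3): arr[1]=9 > arr[3]=6
(1, 4): arr[1]=9 > arr[4]=1
(1, 5): arr[1]=9 > arr[5]=1
(2, 3): arr[2]=12 > arr[3]=6
(2, 4): arr[2]=12 > arr[4]=1
(2, 5): arr[2]=12 > arr[5]=1
(3, 4): arr[3]=6 > arr[4]=1
(3, 5): arr[3]=6 > arr[5]=1

Total inversions: 13

The array has 13 inversion(s): (0,1), (0,2), (0,3), (0,4), (0,5), (1,3), (1,4), (1,5), (2,3), (2,4), (2,5), (3,4), (3,5). Each pair (i,j) satisfies i < j and arr[i] > arr[j].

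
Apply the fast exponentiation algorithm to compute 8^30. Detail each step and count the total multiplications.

Computing 8^30 by squaring (build up from 8^1; each line after the first costs one multiplication):

8^1 = 8
8^2 = (8^1)^2 = 8^2 = 64
8^3 = 8 * 8^2 = 8 * 64 = 512
8^6 = (8^3)^2 = 512^2 = 262144
8^7 = 8 * 8^6 = 8 * 262144 = 2097152
8^14 = (8^7)^2 = 2097152^2 = 4398046511104
8^15 = 8 * 8^14 = 8 * 4398046511104 = 35184372088832
8^30 = (8^15)^2 = 35184372088832^2 = 1237940039285380274899124224

Result: 1237940039285380274899124224
Multiplications needed: 7 (7 lines after 8^1)

8^30 = 1237940039285380274899124224. Using exponentiation by squaring, this requires 7 multiplications. The key idea: if the exponent is even, square the half-power; if odd, multiply by the base once.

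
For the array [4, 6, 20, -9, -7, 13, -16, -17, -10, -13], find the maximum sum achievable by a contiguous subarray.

Using Kadane's algorithm on [4, 6, 20, -9, -7, 13, -16, -17, -10, -13]:

Scanning through the array:
Position 1 (value 6): max_ending_here = 10, max_so_far = 10
Position 2 (value 20): max_ending_here = 30, max_so_far = 30
Position 3 (value -9): max_ending_here = 21, max_so_far = 30
Position 4 (value -7): max_ending_here = 14, max_so_far = 30
Position 5 (value 13): max_ending_here = 27, max_so_far = 30
Position 6 (value -16): max_ending_here = 11, max_so_far = 30
Position 7 (value -17): max_ending_here = -6, max_so_far = 30
Position 8 (value -10): max_ending_here = -10, max_so_far = 30
Position 9 (value -13): max_ending_here = -13, max_so_far = 30

Maximum subarray: [4, 6, 20]
Maximum sum: 30

The maximum subarray is [4, 6, 20] with sum 30. This subarray runs from index 0 to index 2.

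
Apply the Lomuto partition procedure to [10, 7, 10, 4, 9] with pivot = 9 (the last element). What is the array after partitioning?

Lomuto partition with pivot = 9:

Initial array: [10, 7, 10, 4, 9]

arr[0]=10 > 9: no swap
arr[1]=7 <= 9: swap with position 0, array becomes [7, 10, 10, 4, 9]
arr[2]=10 > 9: no swap
arr[3]=4 <= 9: swap with position 1, array becomes [7, 4, 10, 10, 9]

Place pivot at position 2: [7, 4, 9, 10, 10]
Pivot position: 2

After partitioning with pivot 9, the array becomes [7, 4, 9, 10, 10]. The pivot is placed at index 2. All elements to the left of the pivot are <= 9, and all elements to the right are > 9.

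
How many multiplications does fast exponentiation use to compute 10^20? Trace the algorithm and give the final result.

Computing 10^20 by squaring (build up from 10^1; each line after the first costs one multiplication):

10^1 = 10
10^2 = (10^1)^2 = 10^2 = 100
10^4 = (10^2)^2 = 100^2 = 10000
10^5 = 10 * 10^4 = 10 * 10000 = 100000
10^10 = (10^5)^2 = 100000^2 = 10000000000
10^20 = (10^10)^2 = 10000000000^2 = 100000000000000000000

Result: 100000000000000000000
Multiplications needed: 5 (5 lines after 10^1)

10^20 = 100000000000000000000. Using exponentiation by squaring, this requires 5 multiplications. The key idea: if the exponent is even, square the half-power; if odd, multiply by the base once.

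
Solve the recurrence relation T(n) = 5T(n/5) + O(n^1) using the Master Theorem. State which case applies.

Master Theorem for T(n) = 5T(n/5) + O(n^1):

a = 5, b = 5, c = 1
log_b(a) = log_5(5) = 1.0000

Case 2: c = 1 = log_5(5) = 1.0000
T(n) = O(n^1 log n) = O(n log n)

For T(n) = 5T(n/5) + O(n^1): log_5(5) = 1.0000. This is Case 2 of the Master Theorem (c = log_b(a), equal work at all levels), giving O(n log n).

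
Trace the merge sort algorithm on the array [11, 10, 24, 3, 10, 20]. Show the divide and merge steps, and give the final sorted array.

Merge sort trace:

Split: [11, 10, 24, 3, 10, 20] -> [11, 10, 24] and [3, 10, 20]
  Split: [11, 10, 24] -> [11] and [10, 24]
    Split: [10, 24] -> [10] and [24]
    Merge: [10] + [24] -> [10, 24]
  Merge: [11] + [10, 24] -> [10, 11, 24]
  Split: [3, 10, 20] -> [3] and [10, 20]
    Split: [10, 20] -> [10] and [20]
    Merge: [10] + [20] -> [10, 20]
  Merge: [3] + [10, 20] -> [3, 10, 20]
Merge: [10, 11, 24] + [3, 10, 20] -> [3, 10, 10, 11, 20, 24]

Final sorted array: [3, 10, 10, 11, 20, 24]

The merge sort proceeds by recursively splitting the array and merging sorted halves.
After all merges, the sorted array is [3, 10, 10, 11, 20, 24].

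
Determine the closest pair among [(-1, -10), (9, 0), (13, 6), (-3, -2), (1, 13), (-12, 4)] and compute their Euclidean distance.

Computing all pairwise distances among 6 points:

d((-1, -10), (9, 0)) = 14.1421
d((-1, -10), (13, 6)) = 21.2603
d((-1, -10), (-3, -2)) = 8.2462
d((-1, -10), (1, 13)) = 23.0868
d((-1, -10), (-12, 4)) = 17.8045
d((9, 0), (13, 6)) = 7.2111 <-- minimum
d((9, 0), (-3, -2)) = 12.1655
d((9, 0), (1, 13)) = 15.2643
d((9, 0), (-12, 4)) = 21.3776
d((13, 6), (-3, -2)) = 17.8885
d((13, 6), (1, 13)) = 13.8924
d((13, 6), (-12, 4)) = 25.0799
d((-3, -2), (1, 13)) = 15.5242
d((-3, -2), (-12, 4)) = 10.8167
d((1, 13), (-12, 4)) = 15.8114

Closest pair: (9, 0) and (13, 6) with distance 7.2111

The closest pair is (9, 0) and (13, 6) with Euclidean distance 7.2111. For 6 points, brute-force pairwise comparison is shown above. For large n, the divide-and-conquer algorithm (sort by x, recurse on halves, check the dividing strip) achieves O(n log n).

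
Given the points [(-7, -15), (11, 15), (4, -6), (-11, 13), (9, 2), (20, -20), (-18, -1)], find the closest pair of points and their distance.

Computing all pairwise distances among 7 points:

d((-7, -15), (11, 15)) = 34.9857
d((-7, -15), (4, -6)) = 14.2127
d((-7, -15), (-11, 13)) = 28.2843
d((-7, -15), (9, 2)) = 23.3452
d((-7, -15), (20, -20)) = 27.4591
d((-7, -15), (-18, -1)) = 17.8045
d((11, 15), (4, -6)) = 22.1359
d((11, 15), (-11, 13)) = 22.0907
d((11, 15), (9, 2)) = 13.1529
d((11, 15), (20, -20)) = 36.1386
d((11, 15), (-18, -1)) = 33.121
d((4, -6), (-11, 13)) = 24.2074
d((4, -6), (9, 2)) = 9.434 <-- minimum
d((4, -6), (20, -20)) = 21.2603
d((4, -6), (-18, -1)) = 22.561
d((-11, 13), (9, 2)) = 22.8254
d((-11, 13), (20, -20)) = 45.2769
d((-11, 13), (-18, -1)) = 15.6525
d((9, 2), (20, -20)) = 24.5967
d((9, 2), (-18, -1)) = 27.1662
d((20, -20), (-18, -1)) = 42.4853

Closest pair: (4, -6) and (9, 2) with distance 9.434

The closest pair is (4, -6) and (9, 2) with Euclidean distance 9.434. For 7 points, brute-force pairwise comparison is shown above. For large n, the divide-and-conquer algorithm (sort by x, recurse on halves, check the dividing strip) achieves O(n log n).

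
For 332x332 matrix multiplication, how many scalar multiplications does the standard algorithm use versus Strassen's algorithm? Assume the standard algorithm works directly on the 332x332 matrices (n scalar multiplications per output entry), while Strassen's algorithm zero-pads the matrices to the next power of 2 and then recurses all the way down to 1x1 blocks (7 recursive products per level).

Matrix multiplication for 332x332 matrices:

Strassen's algorithm requires power-of-2 dimensions. Pad 332x332 to 512x512 (next power of 2).

Standard algorithm: 332^3 = 36594368 multiplications
Strassen's algorithm: 7^(log2(512)) = 7^9 = 40353607 multiplications
Difference: 36594368 - 40353607 = -3759239 (Strassen uses MORE here due to padding overhead — for small or just-over-power-of-2 n, padding can outweigh the per-level savings)

Standard: 36594368 multiplications (332^3). Strassen: 40353607 multiplications (7^9, after padding to 512x512). Strassen reduces 8 recursive multiplications to 7 at each level.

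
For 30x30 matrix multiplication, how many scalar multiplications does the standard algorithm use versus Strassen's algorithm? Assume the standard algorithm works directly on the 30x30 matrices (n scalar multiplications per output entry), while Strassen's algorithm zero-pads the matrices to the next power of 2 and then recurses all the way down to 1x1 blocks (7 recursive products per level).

Matrix multiplication for 30x30 matrices:

Strassen's algorithm requires power-of-2 dimensions. Pad 30x30 to 32x32 (next power of 2).

Standard algorithm: 30^3 = 27000 multiplications
Strassen's algorithm: 7^(log2(32)) = 7^5 = 16807 multiplications
Savings: 27000 - 16807 = 10193 multiplications

Standard: 27000 multiplications (30^3). Strassen: 16807 multiplications (7^5, after padding to 32x32). Strassen reduces 8 recursive multiplications to 7 at each level.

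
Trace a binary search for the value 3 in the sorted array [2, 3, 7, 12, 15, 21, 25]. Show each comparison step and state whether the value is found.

Binary search for 3 in [2, 3, 7, 12, 15, 21, 25]:

lo=0, hi=6, mid=3, arr[mid]=12 -> 12 > 3, search left half
lo=0, hi=2, mid=1, arr[mid]=3 -> Found target at index 1!

Binary search finds 3 at index 1 after 2 comparisons. The search repeatedly halves the search space by comparing with the middle element.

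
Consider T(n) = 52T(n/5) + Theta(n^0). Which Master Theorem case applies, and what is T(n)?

Master Theorem for T(n) = 52T(n/5) + O(n^0):

a = 52, b = 5, c = 0
log_b(a) = log_5(52) = 2.4550

Case 1: c = 0 < log_5(52) = 2.4550
T(n) = O(n^(log_5 52))

For T(n) = 52T(n/5) + O(n^0): log_5(52) = 2.4550. This is Case 1 of the Master Theorem (c < log_b(a), work dominated by leaves), giving O(n^(log_5 52)).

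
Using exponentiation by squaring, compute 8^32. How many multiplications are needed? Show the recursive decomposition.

Computing 8^32 by squaring (build up from 8^1; each line after the first costs one multiplication):

8^1 = 8
8^2 = (8^1)^2 = 8^2 = 64
8^4 = (8^2)^2 = 64^2 = 4096
8^8 = (8^4)^2 = 4096^2 = 16777216
8^16 = (8^8)^2 = 16777216^2 = 281474976710656
8^32 = (8^16)^2 = 281474976710656^2 = 79228162514264337593543950336

Result: 79228162514264337593543950336
Multiplications needed: 5 (5 lines after 8^1)

8^32 = 79228162514264337593543950336. Using exponentiation by squaring, this requires 5 multiplications. The key idea: if the exponent is even, square the half-power; if odd, multiply by the base once.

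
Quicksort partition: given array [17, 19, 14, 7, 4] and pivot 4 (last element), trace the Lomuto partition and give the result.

Lomuto partition with pivot = 4:

Initial array: [17, 19, 14, 7, 4]

arr[0]=17 > 4: no swap
arr[1]=19 > 4: no swap
arr[2]=14 > 4: no swap
arr[3]=7 > 4: no swap

Place pivot at position 0: [4, 19, 14, 7, 17]
Pivot position: 0

After partitioning with pivot 4, the array becomes [4, 19, 14, 7, 17]. The pivot is placed at index 0. All elements to the left of the pivot are <= 4, and all elements to the right are > 4.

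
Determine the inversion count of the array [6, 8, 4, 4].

Finding inversions in [6, 8, 4, 4]:

(0, 2): arr[0]=6 > arr[2]=4
(0, 3): arr[0]=6 > arr[3]=4
(1, 2): arr[1]=8 > arr[2]=4
(1, 3): arr[1]=8 > arr[3]=4

Total inversions: 4

The array has 4 inversion(s): (0,2), (0,3), (1,2), (1,3). Each pair (i,j) satisfies i < j and arr[i] > arr[j].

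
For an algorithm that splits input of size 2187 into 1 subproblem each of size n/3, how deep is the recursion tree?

For divide and conquer with division factor 3:

Problem sizes at each level:
Level 0: 2187
Level 1: 729
Level 2: 243
Level 3: 81
Level 4: 27
Level 5: 9
Level 6: 3
Level 7: 1

The root is level 0 and the size-1 base case is level 7 (the tree spans levels 0 through 7, i.e. 8 levels counting the root), so the depth is the number of divisions: log_3(2187) = 7

The recursion tree depth is log_3(2187) = 7. At each level, the problem size is divided by 3, so it takes 7 divisions to reduce to a base case of size 1. The algorithm makes 1 recursive call at each level.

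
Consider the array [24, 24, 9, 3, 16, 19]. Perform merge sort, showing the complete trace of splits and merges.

Merge sort trace:

Split: [24, 24, 9, 3, 16, 19] -> [24, 24, 9] and [3, 16, 19]
  Split: [24, 24, 9] -> [24] and [24, 9]
    Split: [24, 9] -> [24] and [9]
    Merge: [24] + [9] -> [9, 24]
  Merge: [24] + [9, 24] -> [9, 24, 24]
  Split: [3, 16, 19] -> [3] and [16, 19]
    Split: [16, 19] -> [16] and [19]
    Merge: [16] + [19] -> [16, 19]
  Merge: [3] + [16, 19] -> [3, 16, 19]
Merge: [9, 24, 24] + [3, 16, 19] -> [3, 9, 16, 19, 24, 24]

Final sorted array: [3, 9, 16, 19, 24, 24]

The merge sort proceeds by recursively splitting the array and merging sorted halves.
After all merges, the sorted array is [3, 9, 16, 19, 24, 24].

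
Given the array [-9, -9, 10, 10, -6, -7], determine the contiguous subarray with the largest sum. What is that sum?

Using Kadane's algorithm on [-9, -9, 10, 10, -6, -7]:

Scanning through the array:
Position 1 (value -9): max_ending_here = -9, max_so_far = -9
Position 2 (value 10): max_ending_here = 10, max_so_far = 10
Position 3 (value 10): max_ending_here = 20, max_so_far = 20
Position 4 (value -6): max_ending_here = 14, max_so_far = 20
Position 5 (value -7): max_ending_here = 7, max_so_far = 20

Maximum subarray: [10, 10]
Maximum sum: 20

The maximum subarray is [10, 10] with sum 20. This subarray runs from index 2 to index 3.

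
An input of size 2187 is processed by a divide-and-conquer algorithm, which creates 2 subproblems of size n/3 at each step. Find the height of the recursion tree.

For divide and conquer with division factor 3:

Problem sizes at each level:
Level 0: 2187
Level 1: 729
Level 2: 243
Level 3: 81
Level 4: 27
Level 5: 9
Level 6: 3
Level 7: 1

The root is level 0 and the size-1 base case is level 7 (the tree spans levels 0 through 7, i.e. 8 levels counting the root), so the depth is the number of divisions: log_3(2187) = 7

The recursion tree depth is log_3(2187) = 7. At each level, the problem size is divided by 3, so it takes 7 divisions to reduce to a base case of size 1. The algorithm makes 2 recursive calls at each level.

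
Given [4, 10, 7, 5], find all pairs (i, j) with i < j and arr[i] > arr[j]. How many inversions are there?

Finding inversions in [4, 10, 7, 5]:

(1, 2): arr[1]=10 > arr[2]=7
(1, 3): arr[1]=10 > arr[3]=5
(2, 3): arr[2]=7 > arr[3]=5

Total inversions: 3

The array has 3 inversion(s): (1,2), (1,3), (2,3). Each pair (i,j) satisfies i < j and arr[i] > arr[j].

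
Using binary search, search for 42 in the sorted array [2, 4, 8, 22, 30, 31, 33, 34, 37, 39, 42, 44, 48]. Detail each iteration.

Binary search for 42 in [2, 4, 8, 22, 30, 31, 33, 34, 37, 39, 42, 44, 48]:

lo=0, hi=12, mid=6, arr[mid]=33 -> 33 < 42, search right half
lo=7, hi=12, mid=9, arr[mid]=39 -> 39 < 42, search right half
lo=10, hi=12, mid=11, arr[mid]=44 -> 44 > 42, search left half
lo=10, hi=10, mid=10, arr[mid]=42 -> Found target at index 10!

Binary search finds 42 at index 10 after 4 comparisons. The search repeatedly halves the search space by comparing with the middle element.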